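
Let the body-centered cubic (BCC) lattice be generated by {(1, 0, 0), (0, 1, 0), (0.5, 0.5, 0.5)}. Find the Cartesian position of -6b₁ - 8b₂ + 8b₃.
(-2, -4, 4)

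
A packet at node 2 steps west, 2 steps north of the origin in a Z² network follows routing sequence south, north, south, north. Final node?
(-2, 2)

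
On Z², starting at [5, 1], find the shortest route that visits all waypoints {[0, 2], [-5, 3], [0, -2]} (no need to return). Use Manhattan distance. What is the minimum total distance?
18
(one optimal route: (5, 1) → (0, -2) → (0, 2) → (-5, 3))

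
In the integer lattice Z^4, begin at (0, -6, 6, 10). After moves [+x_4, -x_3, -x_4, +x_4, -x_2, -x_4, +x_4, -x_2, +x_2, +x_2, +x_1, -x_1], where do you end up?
(0, -6, 5, 11)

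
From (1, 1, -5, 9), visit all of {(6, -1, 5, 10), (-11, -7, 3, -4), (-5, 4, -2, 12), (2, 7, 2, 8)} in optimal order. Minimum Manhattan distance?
89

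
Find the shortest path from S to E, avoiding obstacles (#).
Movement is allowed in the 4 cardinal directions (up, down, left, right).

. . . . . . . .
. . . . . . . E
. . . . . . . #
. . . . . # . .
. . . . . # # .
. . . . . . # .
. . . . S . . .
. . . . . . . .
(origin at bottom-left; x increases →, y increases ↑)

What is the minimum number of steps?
8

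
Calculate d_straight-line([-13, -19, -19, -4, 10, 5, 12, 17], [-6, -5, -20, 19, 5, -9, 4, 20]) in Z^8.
32.6956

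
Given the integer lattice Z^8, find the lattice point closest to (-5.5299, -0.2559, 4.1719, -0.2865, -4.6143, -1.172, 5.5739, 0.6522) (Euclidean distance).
(-6, 0, 4, 0, -5, -1, 6, 1)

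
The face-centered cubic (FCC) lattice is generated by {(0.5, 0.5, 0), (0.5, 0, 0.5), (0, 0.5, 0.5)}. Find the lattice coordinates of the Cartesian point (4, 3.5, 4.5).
3b₁ + 5b₂ + 4b₃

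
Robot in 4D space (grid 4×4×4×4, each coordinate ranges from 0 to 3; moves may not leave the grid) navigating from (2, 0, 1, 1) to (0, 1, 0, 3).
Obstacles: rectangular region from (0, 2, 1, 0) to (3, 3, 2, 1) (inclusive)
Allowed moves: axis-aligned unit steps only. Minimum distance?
6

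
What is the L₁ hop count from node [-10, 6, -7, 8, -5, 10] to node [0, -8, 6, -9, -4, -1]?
66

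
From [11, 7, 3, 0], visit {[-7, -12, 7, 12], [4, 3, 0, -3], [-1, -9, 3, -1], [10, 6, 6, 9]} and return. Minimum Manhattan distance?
118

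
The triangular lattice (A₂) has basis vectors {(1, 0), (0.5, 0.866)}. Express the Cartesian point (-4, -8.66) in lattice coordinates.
b₁ - 10b₂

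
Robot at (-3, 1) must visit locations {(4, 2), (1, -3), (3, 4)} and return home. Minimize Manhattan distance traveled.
28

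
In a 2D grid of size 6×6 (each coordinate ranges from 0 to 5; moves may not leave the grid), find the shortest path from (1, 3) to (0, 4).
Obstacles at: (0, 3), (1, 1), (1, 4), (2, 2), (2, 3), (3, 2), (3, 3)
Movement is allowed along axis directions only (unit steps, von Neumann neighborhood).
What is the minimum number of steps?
18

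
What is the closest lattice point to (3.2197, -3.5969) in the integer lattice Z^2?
(3, -4)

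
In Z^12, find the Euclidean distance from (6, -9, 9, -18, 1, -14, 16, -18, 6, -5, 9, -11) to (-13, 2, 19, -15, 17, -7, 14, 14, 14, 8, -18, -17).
54.0555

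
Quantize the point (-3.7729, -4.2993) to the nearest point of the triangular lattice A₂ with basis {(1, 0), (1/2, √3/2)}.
(-3.5, -4.33)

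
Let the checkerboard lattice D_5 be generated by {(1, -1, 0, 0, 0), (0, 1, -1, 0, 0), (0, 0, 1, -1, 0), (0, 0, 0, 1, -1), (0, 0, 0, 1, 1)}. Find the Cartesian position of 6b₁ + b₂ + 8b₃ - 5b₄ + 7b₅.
(6, -5, 7, -6, 12)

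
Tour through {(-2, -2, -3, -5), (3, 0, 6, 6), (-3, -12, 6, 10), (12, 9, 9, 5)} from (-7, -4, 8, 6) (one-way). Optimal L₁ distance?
102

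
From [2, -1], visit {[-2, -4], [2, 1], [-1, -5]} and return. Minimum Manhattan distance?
20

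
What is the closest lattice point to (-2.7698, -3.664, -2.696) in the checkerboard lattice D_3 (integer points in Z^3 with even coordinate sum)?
(-3, -4, -3)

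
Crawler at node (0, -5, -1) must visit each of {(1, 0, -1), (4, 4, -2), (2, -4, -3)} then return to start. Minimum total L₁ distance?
30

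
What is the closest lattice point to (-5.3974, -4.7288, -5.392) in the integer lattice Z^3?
(-5, -5, -5)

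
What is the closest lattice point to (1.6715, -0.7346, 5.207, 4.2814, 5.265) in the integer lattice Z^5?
(2, -1, 5, 4, 5)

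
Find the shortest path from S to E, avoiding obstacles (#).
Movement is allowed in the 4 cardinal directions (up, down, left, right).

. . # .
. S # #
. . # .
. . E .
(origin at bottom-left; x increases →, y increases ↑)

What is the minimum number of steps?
3
(one shortest path: (1, 2) → (1, 1) → (1, 0) → (2, 0))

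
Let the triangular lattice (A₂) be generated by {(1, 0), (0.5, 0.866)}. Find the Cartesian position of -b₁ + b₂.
(-0.5, 0.866)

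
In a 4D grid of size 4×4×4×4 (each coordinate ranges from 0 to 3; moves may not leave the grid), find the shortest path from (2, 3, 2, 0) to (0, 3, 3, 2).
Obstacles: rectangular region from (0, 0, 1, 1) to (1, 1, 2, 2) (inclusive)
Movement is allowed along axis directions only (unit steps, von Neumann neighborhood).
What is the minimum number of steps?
5
(one shortest path: (2, 3, 2, 0) → (1, 3, 2, 0) → (0, 3, 2, 0) → (0, 3, 3, 0) → (0, 3, 3, 1) → (0, 3, 3, 2))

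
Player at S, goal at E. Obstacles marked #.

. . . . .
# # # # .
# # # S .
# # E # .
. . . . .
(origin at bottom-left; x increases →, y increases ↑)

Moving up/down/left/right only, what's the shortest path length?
6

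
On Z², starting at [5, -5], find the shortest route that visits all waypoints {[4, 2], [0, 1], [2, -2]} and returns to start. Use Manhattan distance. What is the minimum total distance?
24
(one optimal route: (5, -5) → (4, 2) → (0, 1) → (2, -2) → (5, -5))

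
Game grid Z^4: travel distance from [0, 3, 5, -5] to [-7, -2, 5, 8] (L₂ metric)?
15.5885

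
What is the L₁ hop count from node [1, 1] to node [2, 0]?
2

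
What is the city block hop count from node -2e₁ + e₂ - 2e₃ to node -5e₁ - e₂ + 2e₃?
9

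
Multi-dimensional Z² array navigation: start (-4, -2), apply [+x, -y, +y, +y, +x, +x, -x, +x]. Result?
(-1, -1)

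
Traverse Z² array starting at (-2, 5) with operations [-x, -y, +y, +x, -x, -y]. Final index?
(-3, 4)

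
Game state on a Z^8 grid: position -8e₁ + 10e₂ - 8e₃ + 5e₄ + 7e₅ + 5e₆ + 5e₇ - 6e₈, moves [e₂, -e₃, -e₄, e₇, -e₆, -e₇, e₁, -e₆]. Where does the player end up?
(-7, 11, -9, 4, 7, 3, 5, -6)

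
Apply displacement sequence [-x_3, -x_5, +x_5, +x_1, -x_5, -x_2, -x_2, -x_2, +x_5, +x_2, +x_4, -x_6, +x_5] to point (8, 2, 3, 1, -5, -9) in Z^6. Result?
(9, 0, 2, 2, -4, -10)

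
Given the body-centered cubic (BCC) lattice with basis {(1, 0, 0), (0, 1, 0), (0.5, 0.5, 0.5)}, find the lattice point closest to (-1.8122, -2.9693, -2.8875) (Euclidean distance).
(-2, -3, -3)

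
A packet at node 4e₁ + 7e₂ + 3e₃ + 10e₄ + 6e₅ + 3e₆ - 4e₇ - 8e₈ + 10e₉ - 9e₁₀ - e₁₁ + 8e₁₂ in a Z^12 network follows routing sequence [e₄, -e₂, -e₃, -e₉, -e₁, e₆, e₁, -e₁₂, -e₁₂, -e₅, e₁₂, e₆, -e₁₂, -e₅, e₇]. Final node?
(4, 6, 2, 11, 4, 5, -3, -8, 9, -9, -1, 6)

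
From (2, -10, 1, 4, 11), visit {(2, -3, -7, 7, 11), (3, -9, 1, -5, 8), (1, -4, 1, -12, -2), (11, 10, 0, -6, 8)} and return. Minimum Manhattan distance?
142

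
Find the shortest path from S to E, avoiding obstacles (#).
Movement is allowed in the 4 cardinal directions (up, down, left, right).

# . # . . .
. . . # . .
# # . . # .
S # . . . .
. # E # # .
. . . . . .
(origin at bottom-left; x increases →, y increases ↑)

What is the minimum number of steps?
5
(one shortest path: (0, 2) → (0, 1) → (0, 0) → (1, 0) → (2, 0) → (2, 1))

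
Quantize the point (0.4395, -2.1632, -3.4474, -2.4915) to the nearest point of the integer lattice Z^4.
(0, -2, -3, -2)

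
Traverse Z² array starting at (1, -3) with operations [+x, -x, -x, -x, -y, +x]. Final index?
(0, -4)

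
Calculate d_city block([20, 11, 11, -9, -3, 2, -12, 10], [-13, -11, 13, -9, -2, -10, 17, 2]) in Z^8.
107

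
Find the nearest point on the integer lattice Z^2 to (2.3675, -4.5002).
(2, -5)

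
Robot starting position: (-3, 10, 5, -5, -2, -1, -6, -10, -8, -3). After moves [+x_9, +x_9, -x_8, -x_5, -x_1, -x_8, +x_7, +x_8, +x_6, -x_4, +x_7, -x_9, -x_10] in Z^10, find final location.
(-4, 10, 5, -6, -3, 0, -4, -11, -7, -4)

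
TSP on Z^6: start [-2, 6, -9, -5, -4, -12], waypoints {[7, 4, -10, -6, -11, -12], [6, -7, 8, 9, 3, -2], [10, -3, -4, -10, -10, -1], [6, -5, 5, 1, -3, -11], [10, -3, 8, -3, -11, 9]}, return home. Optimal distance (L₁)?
196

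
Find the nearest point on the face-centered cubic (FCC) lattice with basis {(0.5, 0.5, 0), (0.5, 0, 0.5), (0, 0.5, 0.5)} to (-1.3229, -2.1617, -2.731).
(-1.5, -2, -2.5)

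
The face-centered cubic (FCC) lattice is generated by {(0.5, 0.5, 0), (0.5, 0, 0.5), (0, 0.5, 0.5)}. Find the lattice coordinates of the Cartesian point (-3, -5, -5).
-3b₁ - 3b₂ - 7b₃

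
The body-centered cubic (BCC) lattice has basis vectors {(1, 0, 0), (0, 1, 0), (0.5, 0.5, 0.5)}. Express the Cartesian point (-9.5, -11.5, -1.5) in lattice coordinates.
-8b₁ - 10b₂ - 3b₃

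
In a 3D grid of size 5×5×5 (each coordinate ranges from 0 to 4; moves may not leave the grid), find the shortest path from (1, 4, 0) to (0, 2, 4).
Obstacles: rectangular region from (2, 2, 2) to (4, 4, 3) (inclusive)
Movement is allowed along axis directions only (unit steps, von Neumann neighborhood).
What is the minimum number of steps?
7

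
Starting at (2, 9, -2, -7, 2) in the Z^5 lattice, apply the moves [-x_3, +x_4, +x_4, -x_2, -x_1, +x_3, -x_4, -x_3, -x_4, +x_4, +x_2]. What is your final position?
(1, 9, -3, -6, 2)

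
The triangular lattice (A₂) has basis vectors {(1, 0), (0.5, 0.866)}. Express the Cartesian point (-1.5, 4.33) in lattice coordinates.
-4b₁ + 5b₂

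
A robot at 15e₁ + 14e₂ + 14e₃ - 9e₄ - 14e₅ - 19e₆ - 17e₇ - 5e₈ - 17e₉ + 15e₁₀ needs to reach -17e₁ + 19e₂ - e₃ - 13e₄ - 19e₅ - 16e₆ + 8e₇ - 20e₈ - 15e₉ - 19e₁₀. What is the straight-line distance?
57.7408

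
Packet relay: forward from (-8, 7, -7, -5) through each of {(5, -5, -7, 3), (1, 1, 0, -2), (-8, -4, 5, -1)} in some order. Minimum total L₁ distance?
69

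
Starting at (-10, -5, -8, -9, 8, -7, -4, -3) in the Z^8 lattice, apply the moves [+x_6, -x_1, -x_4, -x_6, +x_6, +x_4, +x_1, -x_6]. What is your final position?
(-10, -5, -8, -9, 8, -7, -4, -3)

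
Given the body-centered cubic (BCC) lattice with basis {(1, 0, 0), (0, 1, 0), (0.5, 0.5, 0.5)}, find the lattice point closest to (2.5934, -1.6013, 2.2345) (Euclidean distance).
(2.5, -1.5, 2.5)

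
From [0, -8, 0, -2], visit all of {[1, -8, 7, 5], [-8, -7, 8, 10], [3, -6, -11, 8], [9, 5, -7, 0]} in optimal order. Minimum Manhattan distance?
93
(one optimal route: (0, -8, 0, -2) → (1, -8, 7, 5) → (-8, -7, 8, 10) → (3, -6, -11, 8) → (9, 5, -7, 0))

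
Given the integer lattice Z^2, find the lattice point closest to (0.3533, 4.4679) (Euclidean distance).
(0, 4)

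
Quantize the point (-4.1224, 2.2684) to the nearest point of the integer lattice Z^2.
(-4, 2)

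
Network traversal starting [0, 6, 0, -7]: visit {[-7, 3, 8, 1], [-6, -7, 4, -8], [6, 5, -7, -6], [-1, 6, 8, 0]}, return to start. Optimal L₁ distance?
102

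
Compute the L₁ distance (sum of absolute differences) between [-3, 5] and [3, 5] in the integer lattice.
6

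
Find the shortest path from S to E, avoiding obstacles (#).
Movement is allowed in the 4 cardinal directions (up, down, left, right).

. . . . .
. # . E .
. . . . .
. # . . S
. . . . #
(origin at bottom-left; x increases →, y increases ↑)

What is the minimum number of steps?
3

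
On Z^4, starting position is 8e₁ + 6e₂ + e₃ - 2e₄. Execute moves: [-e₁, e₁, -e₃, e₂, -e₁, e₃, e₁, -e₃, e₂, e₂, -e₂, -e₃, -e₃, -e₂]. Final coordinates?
(8, 7, -2, -2)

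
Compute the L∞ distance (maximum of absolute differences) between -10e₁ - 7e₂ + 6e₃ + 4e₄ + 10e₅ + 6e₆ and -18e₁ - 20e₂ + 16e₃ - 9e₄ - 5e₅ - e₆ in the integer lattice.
15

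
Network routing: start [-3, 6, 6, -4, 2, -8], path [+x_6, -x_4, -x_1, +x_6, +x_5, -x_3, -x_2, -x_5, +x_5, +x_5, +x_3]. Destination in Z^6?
(-4, 5, 6, -5, 4, -6)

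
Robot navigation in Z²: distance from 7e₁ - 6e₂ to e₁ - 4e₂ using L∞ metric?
6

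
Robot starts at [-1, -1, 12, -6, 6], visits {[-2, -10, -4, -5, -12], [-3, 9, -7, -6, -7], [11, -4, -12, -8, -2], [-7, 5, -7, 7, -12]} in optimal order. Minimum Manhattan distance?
144
(one optimal route: (-1, -1, 12, -6, 6) → (11, -4, -12, -8, -2) → (-2, -10, -4, -5, -12) → (-3, 9, -7, -6, -7) → (-7, 5, -7, 7, -12))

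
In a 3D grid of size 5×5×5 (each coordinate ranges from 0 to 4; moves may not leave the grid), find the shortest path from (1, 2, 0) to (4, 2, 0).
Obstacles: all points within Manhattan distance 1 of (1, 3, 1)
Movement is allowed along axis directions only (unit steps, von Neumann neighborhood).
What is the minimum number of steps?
3
(one shortest path: (1, 2, 0) → (2, 2, 0) → (3, 2, 0) → (4, 2, 0))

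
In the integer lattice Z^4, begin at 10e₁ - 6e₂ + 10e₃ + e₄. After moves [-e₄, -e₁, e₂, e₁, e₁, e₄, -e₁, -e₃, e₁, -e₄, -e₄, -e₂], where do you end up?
(11, -6, 9, -1)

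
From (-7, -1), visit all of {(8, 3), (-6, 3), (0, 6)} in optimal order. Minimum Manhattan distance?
25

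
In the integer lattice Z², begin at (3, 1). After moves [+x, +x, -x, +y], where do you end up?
(4, 2)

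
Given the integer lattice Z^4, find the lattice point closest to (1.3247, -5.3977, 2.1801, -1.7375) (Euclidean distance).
(1, -5, 2, -2)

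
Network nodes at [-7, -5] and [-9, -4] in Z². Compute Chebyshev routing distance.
2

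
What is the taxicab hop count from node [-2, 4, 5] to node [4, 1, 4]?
10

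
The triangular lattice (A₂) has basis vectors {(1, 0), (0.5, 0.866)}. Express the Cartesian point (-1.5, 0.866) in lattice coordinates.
-2b₁ + b₂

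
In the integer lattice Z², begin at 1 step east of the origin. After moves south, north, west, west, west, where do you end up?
(-2, 0)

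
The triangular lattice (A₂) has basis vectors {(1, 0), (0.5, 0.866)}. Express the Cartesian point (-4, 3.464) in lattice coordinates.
-6b₁ + 4b₂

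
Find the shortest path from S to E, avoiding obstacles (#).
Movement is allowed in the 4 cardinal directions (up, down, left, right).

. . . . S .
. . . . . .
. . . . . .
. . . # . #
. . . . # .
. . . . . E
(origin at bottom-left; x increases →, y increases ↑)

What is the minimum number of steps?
10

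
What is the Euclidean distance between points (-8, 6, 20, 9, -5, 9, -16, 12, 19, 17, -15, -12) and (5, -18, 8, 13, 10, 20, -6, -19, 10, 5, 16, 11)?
63.4586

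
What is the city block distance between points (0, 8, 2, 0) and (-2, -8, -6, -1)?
27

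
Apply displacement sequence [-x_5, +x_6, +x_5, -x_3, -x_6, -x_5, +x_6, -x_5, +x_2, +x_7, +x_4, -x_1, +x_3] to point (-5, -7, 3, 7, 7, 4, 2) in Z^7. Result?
(-6, -6, 3, 8, 5, 5, 3)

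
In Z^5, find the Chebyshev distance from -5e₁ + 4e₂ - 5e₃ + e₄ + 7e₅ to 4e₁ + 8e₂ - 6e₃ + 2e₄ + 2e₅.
9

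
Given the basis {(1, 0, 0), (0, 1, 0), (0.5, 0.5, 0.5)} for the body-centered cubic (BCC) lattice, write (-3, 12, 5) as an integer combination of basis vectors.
-8b₁ + 7b₂ + 10b₃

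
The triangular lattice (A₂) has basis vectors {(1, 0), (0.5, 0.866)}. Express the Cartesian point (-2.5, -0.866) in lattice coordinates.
-2b₁ - b₂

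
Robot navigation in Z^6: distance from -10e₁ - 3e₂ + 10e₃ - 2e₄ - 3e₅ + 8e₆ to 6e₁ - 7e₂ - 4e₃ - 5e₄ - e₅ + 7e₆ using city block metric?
40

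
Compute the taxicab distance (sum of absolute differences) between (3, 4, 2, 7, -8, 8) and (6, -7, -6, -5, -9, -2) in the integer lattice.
45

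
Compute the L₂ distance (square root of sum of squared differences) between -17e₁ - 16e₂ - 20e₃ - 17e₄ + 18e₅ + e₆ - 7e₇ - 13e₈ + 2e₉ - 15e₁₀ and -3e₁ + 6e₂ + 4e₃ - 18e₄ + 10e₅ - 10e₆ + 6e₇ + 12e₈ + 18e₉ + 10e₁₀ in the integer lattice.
55.8301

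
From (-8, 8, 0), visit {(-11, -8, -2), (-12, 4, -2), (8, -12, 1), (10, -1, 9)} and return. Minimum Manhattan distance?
106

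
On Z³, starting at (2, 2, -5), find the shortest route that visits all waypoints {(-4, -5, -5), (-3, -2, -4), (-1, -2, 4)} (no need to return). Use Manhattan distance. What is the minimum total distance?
28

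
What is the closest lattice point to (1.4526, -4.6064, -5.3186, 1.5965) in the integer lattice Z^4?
(1, -5, -5, 2)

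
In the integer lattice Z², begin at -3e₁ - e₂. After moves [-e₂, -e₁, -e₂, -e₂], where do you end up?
(-4, -4)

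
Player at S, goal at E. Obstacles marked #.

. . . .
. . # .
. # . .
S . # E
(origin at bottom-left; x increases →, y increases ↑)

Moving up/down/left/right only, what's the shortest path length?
9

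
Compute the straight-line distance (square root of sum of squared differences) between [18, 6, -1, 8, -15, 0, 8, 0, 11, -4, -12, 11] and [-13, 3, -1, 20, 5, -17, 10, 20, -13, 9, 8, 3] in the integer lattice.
58.4466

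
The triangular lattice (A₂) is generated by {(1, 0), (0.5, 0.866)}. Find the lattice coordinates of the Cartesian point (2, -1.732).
3b₁ - 2b₂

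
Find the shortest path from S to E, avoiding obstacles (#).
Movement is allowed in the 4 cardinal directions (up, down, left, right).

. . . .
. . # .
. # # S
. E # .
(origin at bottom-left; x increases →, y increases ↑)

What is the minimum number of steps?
9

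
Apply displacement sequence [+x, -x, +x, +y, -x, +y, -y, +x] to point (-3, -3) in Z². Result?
(-2, -2)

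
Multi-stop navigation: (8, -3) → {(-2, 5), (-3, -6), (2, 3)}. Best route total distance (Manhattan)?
30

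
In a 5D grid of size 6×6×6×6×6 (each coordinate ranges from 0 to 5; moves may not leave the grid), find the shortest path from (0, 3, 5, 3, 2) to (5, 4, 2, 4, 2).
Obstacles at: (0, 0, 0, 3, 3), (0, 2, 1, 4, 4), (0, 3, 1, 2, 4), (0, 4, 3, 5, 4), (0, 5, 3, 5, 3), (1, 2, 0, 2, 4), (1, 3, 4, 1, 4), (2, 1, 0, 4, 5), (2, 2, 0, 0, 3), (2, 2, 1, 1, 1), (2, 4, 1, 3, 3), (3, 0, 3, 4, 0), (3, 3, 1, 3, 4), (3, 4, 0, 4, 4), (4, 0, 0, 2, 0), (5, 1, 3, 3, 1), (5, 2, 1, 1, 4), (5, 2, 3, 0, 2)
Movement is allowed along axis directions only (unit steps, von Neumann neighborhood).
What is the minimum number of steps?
10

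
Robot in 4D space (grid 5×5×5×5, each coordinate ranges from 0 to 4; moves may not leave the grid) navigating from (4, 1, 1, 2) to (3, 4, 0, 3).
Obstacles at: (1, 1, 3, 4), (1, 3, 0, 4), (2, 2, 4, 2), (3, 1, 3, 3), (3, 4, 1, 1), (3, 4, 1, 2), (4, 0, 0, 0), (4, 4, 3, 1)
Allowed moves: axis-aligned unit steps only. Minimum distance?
6
(one shortest path: (4, 1, 1, 2) → (3, 1, 1, 2) → (3, 2, 1, 2) → (3, 3, 1, 2) → (3, 3, 0, 2) → (3, 4, 0, 2) → (3, 4, 0, 3))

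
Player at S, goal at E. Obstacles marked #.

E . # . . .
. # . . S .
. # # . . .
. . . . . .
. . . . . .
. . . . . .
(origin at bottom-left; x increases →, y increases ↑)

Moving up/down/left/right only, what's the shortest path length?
9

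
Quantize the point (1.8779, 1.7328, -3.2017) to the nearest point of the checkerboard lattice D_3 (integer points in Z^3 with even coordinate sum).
(2, 1, -3)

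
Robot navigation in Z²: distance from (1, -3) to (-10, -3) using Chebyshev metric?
11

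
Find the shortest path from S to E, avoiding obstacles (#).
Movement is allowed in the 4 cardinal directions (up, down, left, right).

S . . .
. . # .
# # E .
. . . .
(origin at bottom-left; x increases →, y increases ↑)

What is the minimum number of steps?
6
(one shortest path: (0, 3) → (1, 3) → (2, 3) → (3, 3) → (3, 2) → (3, 1) → (2, 1))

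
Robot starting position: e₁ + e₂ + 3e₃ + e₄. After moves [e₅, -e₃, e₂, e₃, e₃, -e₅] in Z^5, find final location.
(1, 2, 4, 1, 0)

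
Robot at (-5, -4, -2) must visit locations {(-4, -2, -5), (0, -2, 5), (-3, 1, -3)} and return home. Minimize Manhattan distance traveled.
40
(one optimal route: (-5, -4, -2) → (-4, -2, -5) → (-3, 1, -3) → (0, -2, 5) → (-5, -4, -2))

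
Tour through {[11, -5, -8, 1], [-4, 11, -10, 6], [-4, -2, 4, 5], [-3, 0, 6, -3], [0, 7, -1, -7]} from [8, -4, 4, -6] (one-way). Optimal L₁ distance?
121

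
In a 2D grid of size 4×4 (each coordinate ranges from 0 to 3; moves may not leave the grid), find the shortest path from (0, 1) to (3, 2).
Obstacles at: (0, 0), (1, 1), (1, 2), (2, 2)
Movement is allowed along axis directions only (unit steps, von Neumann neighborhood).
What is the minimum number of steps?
6
(one shortest path: (0, 1) → (0, 2) → (0, 3) → (1, 3) → (2, 3) → (3, 3) → (3, 2))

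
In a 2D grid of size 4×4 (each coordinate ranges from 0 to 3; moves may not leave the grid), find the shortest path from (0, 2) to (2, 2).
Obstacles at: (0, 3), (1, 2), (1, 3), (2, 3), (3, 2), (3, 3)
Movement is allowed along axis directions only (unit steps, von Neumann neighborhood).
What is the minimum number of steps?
4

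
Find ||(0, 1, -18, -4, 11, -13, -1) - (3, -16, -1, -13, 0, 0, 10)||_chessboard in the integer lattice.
17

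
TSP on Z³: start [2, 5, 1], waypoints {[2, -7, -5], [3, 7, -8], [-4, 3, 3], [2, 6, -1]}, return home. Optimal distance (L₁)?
64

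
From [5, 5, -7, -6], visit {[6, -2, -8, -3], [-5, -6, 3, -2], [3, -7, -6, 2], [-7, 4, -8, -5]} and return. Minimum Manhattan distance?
90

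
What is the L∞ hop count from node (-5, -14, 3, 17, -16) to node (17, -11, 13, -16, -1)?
33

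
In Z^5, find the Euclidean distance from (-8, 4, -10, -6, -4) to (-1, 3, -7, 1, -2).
10.583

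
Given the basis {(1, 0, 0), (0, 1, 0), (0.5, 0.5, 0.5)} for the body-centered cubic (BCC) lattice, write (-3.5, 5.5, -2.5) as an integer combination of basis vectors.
-b₁ + 8b₂ - 5b₃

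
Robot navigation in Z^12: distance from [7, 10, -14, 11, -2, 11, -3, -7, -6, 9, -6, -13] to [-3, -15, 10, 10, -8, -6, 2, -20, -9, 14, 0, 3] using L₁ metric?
131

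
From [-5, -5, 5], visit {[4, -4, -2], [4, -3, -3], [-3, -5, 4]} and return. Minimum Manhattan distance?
38
(one optimal route: (-5, -5, 5) → (4, -4, -2) → (4, -3, -3) → (-3, -5, 4) → (-5, -5, 5))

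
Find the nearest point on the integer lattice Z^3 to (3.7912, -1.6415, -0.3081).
(4, -2, 0)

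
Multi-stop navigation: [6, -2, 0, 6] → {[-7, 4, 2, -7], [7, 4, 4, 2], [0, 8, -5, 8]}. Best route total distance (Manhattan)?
73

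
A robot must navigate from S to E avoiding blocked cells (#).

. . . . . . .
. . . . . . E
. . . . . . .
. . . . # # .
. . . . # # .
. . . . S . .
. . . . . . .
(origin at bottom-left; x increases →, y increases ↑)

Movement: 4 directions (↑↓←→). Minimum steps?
6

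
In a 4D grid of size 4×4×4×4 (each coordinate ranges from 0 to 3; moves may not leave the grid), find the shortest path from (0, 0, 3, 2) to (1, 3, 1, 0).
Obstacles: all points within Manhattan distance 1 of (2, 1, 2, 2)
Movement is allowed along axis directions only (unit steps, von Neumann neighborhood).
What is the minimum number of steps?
8
(one shortest path: (0, 0, 3, 2) → (1, 0, 3, 2) → (1, 1, 3, 2) → (1, 2, 3, 2) → (1, 3, 3, 2) → (1, 3, 2, 2) → (1, 3, 1, 2) → (1, 3, 1, 1) → (1, 3, 1, 0))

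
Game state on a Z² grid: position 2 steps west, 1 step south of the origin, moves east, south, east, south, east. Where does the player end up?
(1, -3)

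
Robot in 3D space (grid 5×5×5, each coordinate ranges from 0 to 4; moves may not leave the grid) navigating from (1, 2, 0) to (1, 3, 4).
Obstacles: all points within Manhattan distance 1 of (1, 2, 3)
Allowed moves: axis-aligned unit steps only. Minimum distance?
7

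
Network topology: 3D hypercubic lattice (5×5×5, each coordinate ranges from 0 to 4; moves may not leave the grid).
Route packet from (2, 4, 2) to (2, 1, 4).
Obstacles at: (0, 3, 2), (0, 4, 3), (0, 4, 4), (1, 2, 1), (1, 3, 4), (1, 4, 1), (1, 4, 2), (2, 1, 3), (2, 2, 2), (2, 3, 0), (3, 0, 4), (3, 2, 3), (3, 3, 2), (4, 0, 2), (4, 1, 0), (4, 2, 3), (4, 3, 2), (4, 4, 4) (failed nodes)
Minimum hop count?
5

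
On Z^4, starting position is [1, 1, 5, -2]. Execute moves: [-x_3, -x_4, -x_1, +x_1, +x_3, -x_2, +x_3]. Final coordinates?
(1, 0, 6, -3)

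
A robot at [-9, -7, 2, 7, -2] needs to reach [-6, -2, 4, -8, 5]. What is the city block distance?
32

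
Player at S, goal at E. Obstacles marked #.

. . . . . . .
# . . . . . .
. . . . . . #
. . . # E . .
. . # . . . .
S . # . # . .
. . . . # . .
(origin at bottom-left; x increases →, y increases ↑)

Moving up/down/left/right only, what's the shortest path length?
8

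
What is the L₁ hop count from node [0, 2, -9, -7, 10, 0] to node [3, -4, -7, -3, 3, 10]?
32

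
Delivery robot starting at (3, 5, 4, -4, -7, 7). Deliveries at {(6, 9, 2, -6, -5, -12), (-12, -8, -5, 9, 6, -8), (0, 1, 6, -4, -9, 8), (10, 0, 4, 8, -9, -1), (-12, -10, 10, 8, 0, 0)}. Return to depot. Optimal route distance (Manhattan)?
230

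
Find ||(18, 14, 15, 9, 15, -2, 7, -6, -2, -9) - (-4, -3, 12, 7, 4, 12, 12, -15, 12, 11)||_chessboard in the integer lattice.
22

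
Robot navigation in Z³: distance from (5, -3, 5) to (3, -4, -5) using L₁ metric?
13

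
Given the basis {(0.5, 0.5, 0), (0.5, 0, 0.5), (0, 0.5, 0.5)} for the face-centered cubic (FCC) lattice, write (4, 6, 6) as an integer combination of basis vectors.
4b₁ + 4b₂ + 8b₃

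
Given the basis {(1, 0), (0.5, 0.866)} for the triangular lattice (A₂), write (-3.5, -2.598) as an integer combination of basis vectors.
-2b₁ - 3b₂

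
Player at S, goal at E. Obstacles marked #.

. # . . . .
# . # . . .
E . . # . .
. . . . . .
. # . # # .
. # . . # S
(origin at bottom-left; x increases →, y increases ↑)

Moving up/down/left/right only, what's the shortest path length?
8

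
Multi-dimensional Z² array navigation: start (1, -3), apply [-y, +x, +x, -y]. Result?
(3, -5)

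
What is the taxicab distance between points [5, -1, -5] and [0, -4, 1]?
14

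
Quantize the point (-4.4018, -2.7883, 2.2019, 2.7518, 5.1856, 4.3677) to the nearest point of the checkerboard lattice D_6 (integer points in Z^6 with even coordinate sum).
(-5, -3, 2, 3, 5, 4)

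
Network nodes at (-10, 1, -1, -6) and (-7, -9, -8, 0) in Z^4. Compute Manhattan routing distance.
26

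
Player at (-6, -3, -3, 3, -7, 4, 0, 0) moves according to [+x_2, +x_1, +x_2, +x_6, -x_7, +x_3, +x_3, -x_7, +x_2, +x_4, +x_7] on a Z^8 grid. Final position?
(-5, 0, -1, 4, -7, 5, -1, 0)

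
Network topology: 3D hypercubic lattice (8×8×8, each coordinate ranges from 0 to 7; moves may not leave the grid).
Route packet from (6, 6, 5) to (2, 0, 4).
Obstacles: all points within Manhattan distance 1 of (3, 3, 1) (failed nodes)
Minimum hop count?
11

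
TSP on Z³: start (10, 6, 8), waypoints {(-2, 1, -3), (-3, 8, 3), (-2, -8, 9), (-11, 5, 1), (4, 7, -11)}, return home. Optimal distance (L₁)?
126
(one optimal route: (10, 6, 8) → (-2, -8, 9) → (-2, 1, -3) → (-11, 5, 1) → (-3, 8, 3) → (4, 7, -11) → (10, 6, 8))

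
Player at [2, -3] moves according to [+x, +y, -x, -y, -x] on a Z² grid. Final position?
(1, -3)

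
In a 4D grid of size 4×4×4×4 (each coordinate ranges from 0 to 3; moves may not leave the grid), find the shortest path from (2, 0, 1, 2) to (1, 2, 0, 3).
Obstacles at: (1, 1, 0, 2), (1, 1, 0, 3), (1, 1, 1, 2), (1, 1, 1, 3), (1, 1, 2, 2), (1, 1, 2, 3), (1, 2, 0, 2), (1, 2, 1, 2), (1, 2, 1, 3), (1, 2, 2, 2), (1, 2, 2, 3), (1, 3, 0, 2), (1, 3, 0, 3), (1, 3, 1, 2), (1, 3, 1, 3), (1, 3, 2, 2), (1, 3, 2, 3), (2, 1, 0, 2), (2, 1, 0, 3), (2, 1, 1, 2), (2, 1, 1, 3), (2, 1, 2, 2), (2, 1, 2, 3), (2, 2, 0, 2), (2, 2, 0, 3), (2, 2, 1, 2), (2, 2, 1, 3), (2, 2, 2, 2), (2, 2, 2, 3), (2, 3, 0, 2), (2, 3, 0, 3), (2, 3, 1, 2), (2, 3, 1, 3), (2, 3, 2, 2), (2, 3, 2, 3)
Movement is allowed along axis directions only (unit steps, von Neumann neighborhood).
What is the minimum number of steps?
7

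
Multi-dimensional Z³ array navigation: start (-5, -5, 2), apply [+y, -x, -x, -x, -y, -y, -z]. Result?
(-8, -6, 1)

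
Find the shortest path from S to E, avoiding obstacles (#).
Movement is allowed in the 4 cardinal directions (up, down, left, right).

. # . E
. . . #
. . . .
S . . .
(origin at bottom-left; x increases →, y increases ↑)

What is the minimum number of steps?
6
(one shortest path: (0, 0) → (1, 0) → (2, 0) → (2, 1) → (2, 2) → (2, 3) → (3, 3))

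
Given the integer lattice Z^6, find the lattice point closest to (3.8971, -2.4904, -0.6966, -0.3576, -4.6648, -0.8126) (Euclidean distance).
(4, -2, -1, 0, -5, -1)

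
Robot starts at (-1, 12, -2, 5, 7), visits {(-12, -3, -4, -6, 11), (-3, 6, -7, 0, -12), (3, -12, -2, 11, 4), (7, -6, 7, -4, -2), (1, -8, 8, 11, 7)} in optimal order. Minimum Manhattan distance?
187
(one optimal route: (-1, 12, -2, 5, 7) → (-3, 6, -7, 0, -12) → (-12, -3, -4, -6, 11) → (7, -6, 7, -4, -2) → (1, -8, 8, 11, 7) → (3, -12, -2, 11, 4))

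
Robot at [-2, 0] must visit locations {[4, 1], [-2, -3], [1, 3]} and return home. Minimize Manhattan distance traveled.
24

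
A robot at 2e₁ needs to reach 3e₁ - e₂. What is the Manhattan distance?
2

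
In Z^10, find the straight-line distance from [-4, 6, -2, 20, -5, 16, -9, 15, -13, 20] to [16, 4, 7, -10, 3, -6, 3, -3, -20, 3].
52.3355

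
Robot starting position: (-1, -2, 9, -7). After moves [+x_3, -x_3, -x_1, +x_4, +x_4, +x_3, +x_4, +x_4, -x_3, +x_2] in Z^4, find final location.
(-2, -1, 9, -3)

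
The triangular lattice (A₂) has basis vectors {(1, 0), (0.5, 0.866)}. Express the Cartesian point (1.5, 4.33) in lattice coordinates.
-b₁ + 5b₂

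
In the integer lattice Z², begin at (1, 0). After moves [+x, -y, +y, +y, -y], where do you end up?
(2, 0)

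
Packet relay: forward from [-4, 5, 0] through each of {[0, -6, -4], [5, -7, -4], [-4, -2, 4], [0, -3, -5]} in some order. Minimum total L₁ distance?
35
(one optimal route: (-4, 5, 0) → (-4, -2, 4) → (0, -3, -5) → (0, -6, -4) → (5, -7, -4))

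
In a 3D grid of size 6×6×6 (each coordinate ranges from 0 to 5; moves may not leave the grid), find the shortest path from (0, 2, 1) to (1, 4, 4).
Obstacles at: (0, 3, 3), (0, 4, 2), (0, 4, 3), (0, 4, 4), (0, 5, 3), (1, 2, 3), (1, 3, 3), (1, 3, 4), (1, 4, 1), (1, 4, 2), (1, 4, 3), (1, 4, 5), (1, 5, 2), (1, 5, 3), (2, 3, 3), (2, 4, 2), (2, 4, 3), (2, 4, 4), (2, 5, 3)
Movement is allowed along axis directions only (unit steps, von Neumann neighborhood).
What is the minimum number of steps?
10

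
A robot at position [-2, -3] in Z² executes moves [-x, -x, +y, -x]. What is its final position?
(-5, -2)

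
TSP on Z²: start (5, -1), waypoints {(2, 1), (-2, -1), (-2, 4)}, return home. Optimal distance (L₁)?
24
(one optimal route: (5, -1) → (2, 1) → (-2, 4) → (-2, -1) → (5, -1))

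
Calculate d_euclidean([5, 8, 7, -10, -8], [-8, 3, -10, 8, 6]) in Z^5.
31.6702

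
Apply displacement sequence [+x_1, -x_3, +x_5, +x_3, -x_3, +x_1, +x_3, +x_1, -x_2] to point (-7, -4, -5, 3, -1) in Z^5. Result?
(-4, -5, -5, 3, 0)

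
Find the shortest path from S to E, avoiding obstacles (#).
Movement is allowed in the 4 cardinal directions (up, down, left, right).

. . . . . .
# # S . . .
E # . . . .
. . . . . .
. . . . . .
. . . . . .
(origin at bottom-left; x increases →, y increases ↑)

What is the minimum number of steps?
5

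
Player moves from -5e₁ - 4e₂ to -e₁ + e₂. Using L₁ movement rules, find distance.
9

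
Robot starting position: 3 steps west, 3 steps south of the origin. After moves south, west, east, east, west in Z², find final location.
(-3, -4)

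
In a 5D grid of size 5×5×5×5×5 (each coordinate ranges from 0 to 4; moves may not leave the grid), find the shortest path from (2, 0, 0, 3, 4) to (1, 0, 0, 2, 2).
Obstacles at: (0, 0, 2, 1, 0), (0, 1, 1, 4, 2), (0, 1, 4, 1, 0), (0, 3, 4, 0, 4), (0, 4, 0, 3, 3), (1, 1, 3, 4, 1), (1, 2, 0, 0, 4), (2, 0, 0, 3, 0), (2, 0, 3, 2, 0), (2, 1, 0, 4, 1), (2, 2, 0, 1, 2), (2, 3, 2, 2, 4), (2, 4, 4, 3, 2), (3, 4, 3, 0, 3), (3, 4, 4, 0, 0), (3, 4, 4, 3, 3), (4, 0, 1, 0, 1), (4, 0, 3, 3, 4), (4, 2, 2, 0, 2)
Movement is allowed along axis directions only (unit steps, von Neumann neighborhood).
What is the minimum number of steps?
4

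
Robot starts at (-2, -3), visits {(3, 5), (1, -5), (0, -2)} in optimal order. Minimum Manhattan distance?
19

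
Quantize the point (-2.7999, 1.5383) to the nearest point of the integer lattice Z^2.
(-3, 2)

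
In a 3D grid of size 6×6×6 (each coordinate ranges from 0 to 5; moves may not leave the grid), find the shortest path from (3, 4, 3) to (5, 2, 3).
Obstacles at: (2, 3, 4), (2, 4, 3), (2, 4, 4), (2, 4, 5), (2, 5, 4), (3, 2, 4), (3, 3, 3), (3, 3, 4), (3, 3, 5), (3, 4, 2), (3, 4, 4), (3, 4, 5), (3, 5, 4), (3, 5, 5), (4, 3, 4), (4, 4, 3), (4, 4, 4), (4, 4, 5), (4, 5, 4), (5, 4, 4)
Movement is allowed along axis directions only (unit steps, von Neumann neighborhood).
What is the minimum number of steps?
6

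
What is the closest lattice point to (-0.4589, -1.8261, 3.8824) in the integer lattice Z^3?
(0, -2, 4)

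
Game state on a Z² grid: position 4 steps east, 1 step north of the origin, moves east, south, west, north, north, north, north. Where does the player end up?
(4, 4)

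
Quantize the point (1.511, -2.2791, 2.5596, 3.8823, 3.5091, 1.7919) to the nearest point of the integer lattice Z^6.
(2, -2, 3, 4, 4, 2)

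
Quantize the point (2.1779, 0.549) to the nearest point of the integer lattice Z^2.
(2, 1)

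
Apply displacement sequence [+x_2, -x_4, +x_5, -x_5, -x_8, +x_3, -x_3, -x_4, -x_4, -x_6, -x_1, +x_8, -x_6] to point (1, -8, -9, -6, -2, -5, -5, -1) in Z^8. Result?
(0, -7, -9, -9, -2, -7, -5, -1)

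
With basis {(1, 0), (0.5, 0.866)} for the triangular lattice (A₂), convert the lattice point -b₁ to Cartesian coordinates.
(-1, 0)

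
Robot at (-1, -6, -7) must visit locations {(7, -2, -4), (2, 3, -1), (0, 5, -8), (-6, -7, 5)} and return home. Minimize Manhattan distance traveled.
82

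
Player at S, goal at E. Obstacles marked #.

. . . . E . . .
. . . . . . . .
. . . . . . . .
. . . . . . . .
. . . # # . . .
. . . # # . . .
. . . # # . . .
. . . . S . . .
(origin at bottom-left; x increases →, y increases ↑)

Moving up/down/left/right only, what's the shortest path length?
9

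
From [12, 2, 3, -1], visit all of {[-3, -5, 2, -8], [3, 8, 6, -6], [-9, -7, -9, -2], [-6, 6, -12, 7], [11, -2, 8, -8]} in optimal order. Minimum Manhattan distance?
117
(one optimal route: (12, 2, 3, -1) → (11, -2, 8, -8) → (3, 8, 6, -6) → (-3, -5, 2, -8) → (-9, -7, -9, -2) → (-6, 6, -12, 7))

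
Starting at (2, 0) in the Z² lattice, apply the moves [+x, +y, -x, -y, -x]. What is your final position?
(1, 0)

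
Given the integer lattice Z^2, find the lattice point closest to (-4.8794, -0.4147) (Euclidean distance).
(-5, 0)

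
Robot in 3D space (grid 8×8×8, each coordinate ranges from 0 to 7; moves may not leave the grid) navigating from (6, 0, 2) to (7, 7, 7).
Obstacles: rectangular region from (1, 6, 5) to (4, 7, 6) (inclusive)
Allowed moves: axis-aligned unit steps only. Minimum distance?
13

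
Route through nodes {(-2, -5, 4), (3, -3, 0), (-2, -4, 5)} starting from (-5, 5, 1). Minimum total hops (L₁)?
29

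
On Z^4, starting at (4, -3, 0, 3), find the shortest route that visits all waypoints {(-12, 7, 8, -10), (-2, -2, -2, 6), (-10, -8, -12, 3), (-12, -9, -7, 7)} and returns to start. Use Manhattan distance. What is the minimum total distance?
144
(one optimal route: (4, -3, 0, 3) → (-12, 7, 8, -10) → (-10, -8, -12, 3) → (-12, -9, -7, 7) → (-2, -2, -2, 6) → (4, -3, 0, 3))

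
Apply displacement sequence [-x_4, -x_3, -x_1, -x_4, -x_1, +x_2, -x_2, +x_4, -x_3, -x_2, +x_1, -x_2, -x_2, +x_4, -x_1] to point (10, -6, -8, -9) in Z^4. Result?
(8, -9, -10, -9)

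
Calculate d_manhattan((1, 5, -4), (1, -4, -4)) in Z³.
9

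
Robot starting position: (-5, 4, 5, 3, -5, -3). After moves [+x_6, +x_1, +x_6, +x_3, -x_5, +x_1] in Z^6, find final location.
(-3, 4, 6, 3, -6, -1)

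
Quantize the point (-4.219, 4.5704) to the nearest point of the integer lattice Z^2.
(-4, 5)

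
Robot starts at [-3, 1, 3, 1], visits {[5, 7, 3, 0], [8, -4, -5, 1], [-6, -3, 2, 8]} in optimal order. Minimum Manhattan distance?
67
(one optimal route: (-3, 1, 3, 1) → (5, 7, 3, 0) → (8, -4, -5, 1) → (-6, -3, 2, 8))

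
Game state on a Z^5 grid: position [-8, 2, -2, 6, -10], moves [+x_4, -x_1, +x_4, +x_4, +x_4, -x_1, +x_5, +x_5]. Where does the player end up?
(-10, 2, -2, 10, -8)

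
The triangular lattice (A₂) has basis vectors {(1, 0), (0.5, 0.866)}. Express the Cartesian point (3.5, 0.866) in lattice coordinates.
3b₁ + b₂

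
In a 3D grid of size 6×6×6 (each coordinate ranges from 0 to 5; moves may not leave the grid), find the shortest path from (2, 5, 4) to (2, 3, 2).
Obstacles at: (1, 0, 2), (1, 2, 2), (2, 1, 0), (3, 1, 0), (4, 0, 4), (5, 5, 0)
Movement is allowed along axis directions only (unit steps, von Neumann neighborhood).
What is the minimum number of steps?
4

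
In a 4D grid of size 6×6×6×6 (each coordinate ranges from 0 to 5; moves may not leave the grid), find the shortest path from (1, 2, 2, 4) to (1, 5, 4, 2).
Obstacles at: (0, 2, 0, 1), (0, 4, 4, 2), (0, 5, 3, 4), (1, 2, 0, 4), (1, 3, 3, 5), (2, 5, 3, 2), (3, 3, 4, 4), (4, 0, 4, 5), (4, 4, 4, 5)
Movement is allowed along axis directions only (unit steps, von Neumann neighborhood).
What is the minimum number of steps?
7
(one shortest path: (1, 2, 2, 4) → (1, 3, 2, 4) → (1, 4, 2, 4) → (1, 5, 2, 4) → (1, 5, 3, 4) → (1, 5, 4, 4) → (1, 5, 4, 3) → (1, 5, 4, 2))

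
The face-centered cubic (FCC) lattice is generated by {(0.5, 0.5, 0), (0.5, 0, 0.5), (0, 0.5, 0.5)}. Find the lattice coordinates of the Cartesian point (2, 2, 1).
3b₁ + b₂ + b₃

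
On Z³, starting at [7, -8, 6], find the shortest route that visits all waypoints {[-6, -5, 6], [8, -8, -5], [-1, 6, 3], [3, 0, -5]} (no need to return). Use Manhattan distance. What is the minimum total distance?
62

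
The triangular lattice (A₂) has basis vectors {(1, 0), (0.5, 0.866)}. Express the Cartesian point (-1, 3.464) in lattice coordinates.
-3b₁ + 4b₂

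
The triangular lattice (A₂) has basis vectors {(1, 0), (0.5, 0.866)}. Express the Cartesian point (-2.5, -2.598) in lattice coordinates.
-b₁ - 3b₂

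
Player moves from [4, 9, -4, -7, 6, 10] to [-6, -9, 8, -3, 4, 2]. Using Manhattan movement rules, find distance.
54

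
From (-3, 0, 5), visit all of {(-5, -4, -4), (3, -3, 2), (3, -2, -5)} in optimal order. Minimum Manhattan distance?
31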